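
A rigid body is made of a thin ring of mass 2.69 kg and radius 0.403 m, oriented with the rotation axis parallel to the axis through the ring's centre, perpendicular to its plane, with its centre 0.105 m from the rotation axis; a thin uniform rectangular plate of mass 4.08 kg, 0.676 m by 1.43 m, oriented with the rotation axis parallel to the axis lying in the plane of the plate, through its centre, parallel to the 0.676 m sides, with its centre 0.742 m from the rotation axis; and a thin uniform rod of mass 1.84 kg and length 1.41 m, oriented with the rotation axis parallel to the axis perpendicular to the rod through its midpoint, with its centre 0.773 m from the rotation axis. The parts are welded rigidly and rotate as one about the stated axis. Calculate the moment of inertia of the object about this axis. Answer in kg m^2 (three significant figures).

Thin ring: I_cm = MR² = (2.69)(0.403)² = 0.43688 kg m^2; centre at d = 0.105 m, so the parallel axis theorem gives I = 0.43688 + (2.69)(0.105)² = 0.46654 kg m^2.
Rectangular plate: I_cm = (1/12)Mb² = (1/12)(4.08)(1.43)² = 0.69527 kg m^2; centre at d = 0.742 m, so the parallel axis theorem gives I = 0.69527 + (4.08)(0.742)² = 2.9416 kg m^2.
Thin rod: I_cm = (1/12)ML² = (1/12)(1.84)(1.41)² = 0.30484 kg m^2; centre at d = 0.773 m, so the parallel axis theorem gives I = 0.30484 + (1.84)(0.773)² = 1.4043 kg m^2.
Total I = 0.46654 + 2.9416 + 1.4043 = 4.8124 kg m^2.

4.81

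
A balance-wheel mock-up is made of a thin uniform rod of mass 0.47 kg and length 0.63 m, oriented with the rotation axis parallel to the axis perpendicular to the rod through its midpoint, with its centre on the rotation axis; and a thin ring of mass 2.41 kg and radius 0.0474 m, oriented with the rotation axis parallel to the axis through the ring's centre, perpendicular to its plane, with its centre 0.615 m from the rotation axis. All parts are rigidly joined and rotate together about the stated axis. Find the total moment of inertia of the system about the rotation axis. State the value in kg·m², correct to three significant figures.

0.932

Thin rod: I_cm = (1/12)ML² = (1/12)(0.47)(0.63)² = 0.015545 kg·m²; axis through the centre, so I = 0.015545 kg·m².
Thin ring: I_cm = MR² = (2.41)(0.0474)² = 0.0054147 kg·m²; centre at d = 0.615 m, so I = I_cm + Md² gives I = 0.0054147 + (2.41)(0.615)² = 0.91694 kg·m².
Total I = 0.015545 + 0.91694 = 0.93248 kg·m².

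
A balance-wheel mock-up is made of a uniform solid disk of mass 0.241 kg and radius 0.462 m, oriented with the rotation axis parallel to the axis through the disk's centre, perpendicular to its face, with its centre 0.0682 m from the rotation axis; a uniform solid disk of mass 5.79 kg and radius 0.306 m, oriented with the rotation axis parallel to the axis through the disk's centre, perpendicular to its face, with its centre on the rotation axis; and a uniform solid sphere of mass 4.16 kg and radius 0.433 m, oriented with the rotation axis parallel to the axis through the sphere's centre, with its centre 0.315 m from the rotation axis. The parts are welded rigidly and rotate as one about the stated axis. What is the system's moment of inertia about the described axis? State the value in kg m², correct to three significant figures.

1.02

Solid disk: I_cm = (1/2)MR² = (1/2)(0.241)(0.462)² = 0.02572 kg m²; centre at d = 0.0682 m, so the parallel axis theorem gives I = 0.02572 + (0.241)(0.0682)² = 0.026841 kg m².
Solid disk: I_cm = (1/2)MR² = (1/2)(5.79)(0.306)² = 0.27108 kg m²; axis through the centre, so I = 0.27108 kg m².
Solid sphere: I_cm = (2/5)MR² = (2/5)(4.16)(0.433)² = 0.31198 kg m²; centre at d = 0.315 m, so the parallel axis theorem gives I = 0.31198 + (4.16)(0.315)² = 0.72476 kg m².
Total I = 0.026841 + 0.27108 + 0.72476 = 1.0227 kg m².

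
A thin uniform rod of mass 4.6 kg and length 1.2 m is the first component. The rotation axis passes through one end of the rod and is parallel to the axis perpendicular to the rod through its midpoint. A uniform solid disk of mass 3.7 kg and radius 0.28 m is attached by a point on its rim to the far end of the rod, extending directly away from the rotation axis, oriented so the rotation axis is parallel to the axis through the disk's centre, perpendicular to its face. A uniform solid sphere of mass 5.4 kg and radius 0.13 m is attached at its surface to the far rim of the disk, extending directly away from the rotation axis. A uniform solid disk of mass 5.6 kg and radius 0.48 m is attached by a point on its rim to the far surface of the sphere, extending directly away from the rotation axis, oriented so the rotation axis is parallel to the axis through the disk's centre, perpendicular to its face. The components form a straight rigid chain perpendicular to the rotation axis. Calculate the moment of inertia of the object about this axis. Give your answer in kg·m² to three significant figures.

Thin rod: I_cm = (1/12)ML² = (1/12)(4.6)(1.2)² = 0.552 kg·m²; centre at d = 0.6 m, so the parallel axis theorem gives I = 0.552 + (4.6)(0.6)² = 2.208 kg·m².
Solid disk: I_cm = (1/2)MR² = (1/2)(3.7)(0.28)² = 0.14504 kg·m²; centre at d = 0.6 + 0.6 + 0.28 = 1.48 m, so the parallel axis theorem gives I = 0.14504 + (3.7)(1.48)² = 8.2495 kg·m².
Solid sphere: I_cm = (2/5)MR² = (2/5)(5.4)(0.13)² = 0.036504 kg·m²; centre at d = 0.6 + 0.6 + 0.28 + 0.28 + 0.13 = 1.89 m, so the parallel axis theorem gives I = 0.036504 + (5.4)(1.89)² = 19.326 kg·m².
Solid disk: I_cm = (1/2)MR² = (1/2)(5.6)(0.48)² = 0.64512 kg·m²; centre at d = 0.6 + 0.6 + 0.28 + 0.28 + 0.13 + 0.13 + 0.48 = 2.5 m, so the parallel axis theorem gives I = 0.64512 + (5.6)(2.5)² = 35.645 kg·m².
Total I = 2.208 + 8.2495 + 19.326 + 35.645 = 65.428 kg·m².

65.4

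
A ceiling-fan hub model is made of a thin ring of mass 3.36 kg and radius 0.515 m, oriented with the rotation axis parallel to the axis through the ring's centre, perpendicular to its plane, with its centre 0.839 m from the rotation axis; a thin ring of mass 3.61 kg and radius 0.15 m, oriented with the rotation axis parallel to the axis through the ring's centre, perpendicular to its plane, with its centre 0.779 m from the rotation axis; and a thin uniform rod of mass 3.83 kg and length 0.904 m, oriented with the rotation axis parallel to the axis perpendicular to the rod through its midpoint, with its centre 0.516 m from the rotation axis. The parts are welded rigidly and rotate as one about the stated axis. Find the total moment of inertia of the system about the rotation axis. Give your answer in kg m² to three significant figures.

Thin ring: I_cm = MR² = (3.36)(0.515)² = 0.89116 kg m²; centre at d = 0.839 m, so I = I_cm + Md² gives I = 0.89116 + (3.36)(0.839)² = 3.2563 kg m².
Thin ring: I_cm = MR² = (3.61)(0.15)² = 0.081225 kg m²; centre at d = 0.779 m, so I = I_cm + Md² gives I = 0.081225 + (3.61)(0.779)² = 2.2719 kg m².
Thin rod: I_cm = (1/12)ML² = (1/12)(3.83)(0.904)² = 0.26083 kg m²; centre at d = 0.516 m, so I = I_cm + Md² gives I = 0.26083 + (3.83)(0.516)² = 1.2806 kg m².
Total I = 3.2563 + 2.2719 + 1.2806 = 6.8088 kg m².

6.81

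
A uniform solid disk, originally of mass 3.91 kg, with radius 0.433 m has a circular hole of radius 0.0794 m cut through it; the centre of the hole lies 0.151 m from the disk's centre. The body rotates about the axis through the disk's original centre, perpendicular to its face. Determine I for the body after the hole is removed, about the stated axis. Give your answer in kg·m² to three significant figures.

0.363

Unpierced body about its centre: I₀ = (1/2)MR² = (1/2)(3.91)(0.433)² = 0.36654 kg·m².
The removed disk has mass m = M·(r/R)² = (3.91)(0.0794/0.433)² = 0.13147 kg (same uniform areal density).
Its moment of inertia about the rotation axis (parallel-axis theorem): I_hole = (1/2)mr² + md² = (1/2)(0.13147)(0.0794)² + (0.13147)(0.151)² = 0.0034122 kg·m².
Treating the hole as negative mass, I = I₀ − I_hole = 0.36654 − 0.0034122 = 0.36313 kg·m².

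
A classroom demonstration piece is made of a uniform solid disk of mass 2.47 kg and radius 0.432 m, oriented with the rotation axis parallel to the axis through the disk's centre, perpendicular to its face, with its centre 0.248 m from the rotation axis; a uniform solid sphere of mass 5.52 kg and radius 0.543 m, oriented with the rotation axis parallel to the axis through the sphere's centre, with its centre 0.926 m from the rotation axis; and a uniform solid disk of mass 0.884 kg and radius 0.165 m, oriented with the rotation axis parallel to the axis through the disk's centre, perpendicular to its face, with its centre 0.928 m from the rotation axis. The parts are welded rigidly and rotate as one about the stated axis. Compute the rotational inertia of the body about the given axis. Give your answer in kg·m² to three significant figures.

6.54

Solid disk: I_cm = (1/2)MR² = (1/2)(2.47)(0.432)² = 0.23048 kg·m²; centre at d = 0.248 m, so the parallel axis theorem gives I = 0.23048 + (2.47)(0.248)² = 0.3824 kg·m².
Solid sphere: I_cm = (2/5)MR² = (2/5)(5.52)(0.543)² = 0.65103 kg·m²; centre at d = 0.926 m, so the parallel axis theorem gives I = 0.65103 + (5.52)(0.926)² = 5.3843 kg·m².
Solid disk: I_cm = (1/2)MR² = (1/2)(0.884)(0.165)² = 0.012033 kg·m²; centre at d = 0.928 m, so the parallel axis theorem gives I = 0.012033 + (0.884)(0.928)² = 0.77332 kg·m².
Total I = 0.3824 + 5.3843 + 0.77332 = 6.54 kg·m².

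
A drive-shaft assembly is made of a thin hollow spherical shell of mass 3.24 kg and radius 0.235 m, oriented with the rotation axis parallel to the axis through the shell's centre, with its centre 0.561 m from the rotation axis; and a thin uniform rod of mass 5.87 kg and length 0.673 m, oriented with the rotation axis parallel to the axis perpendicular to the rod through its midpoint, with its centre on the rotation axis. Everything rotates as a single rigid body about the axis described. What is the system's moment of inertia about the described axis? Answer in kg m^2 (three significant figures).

1.36

Spherical shell: I_cm = (2/3)MR² = (2/3)(3.24)(0.235)² = 0.11929 kg m^2; centre at d = 0.561 m, so I = I_cm + Md² gives I = 0.11929 + (3.24)(0.561)² = 1.139 kg m^2.
Thin rod: I_cm = (1/12)ML² = (1/12)(5.87)(0.673)² = 0.22156 kg m^2; axis through the centre, so I = 0.22156 kg m^2.
Total I = 1.139 + 0.22156 = 1.3605 kg m^2.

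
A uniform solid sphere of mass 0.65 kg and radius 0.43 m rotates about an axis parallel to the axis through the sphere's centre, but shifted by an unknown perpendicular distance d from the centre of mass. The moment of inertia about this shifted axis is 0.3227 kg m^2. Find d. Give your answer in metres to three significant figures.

About the centre-of-mass axis, I_cm = (2/5)MR² = (2/5)(0.65)(0.43)² = 0.048074 kg m^2.
Parallel axis theorem: I = I_cm + Md², so Md² = 0.3227 − 0.048074 = 0.27463 kg m^2.
d = √(0.27463 / 0.65) = 0.65 m.

0.650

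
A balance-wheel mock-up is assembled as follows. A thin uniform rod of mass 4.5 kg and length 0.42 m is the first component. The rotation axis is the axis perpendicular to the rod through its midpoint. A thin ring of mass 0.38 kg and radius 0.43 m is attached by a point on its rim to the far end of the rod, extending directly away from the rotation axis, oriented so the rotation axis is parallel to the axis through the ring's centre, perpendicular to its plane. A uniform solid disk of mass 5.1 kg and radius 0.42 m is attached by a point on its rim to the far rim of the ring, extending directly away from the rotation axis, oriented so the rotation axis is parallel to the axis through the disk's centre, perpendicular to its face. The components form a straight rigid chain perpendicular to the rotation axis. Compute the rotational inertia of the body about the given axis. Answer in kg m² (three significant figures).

12.1

Thin rod: I_cm = (1/12)ML² = (1/12)(4.5)(0.42)² = 0.06615 kg m²; axis through the centre, so I = 0.06615 kg m².
Thin ring: I_cm = MR² = (0.38)(0.43)² = 0.070262 kg m²; centre at d = 0.21 + 0.43 = 0.64 m, so the parallel axis theorem gives I = 0.070262 + (0.38)(0.64)² = 0.22591 kg m².
Solid disk: I_cm = (1/2)MR² = (1/2)(5.1)(0.42)² = 0.44982 kg m²; centre at d = 0.21 + 0.43 + 0.43 + 0.42 = 1.49 m, so the parallel axis theorem gives I = 0.44982 + (5.1)(1.49)² = 11.772 kg m².
Total I = 0.06615 + 0.22591 + 11.772 = 12.064 kg m².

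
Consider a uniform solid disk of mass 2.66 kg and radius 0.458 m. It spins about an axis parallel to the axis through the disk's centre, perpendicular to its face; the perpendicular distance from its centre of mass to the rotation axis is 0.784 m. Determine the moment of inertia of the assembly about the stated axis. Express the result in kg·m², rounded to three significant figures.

1.91

I_cm = (1/2)MR² = (1/2)(2.66)(0.458)² = 0.27899 kg·m²; centre at d = 0.784 m, so I = I_cm + Md² gives I = 0.27899 + (2.66)(0.784)² = 1.914 kg·m².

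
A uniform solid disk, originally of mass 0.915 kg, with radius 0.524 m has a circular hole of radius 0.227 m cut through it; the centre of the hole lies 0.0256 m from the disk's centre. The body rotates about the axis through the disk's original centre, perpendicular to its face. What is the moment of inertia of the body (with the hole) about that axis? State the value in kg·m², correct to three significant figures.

0.121

Unpierced body about its centre: I₀ = (1/2)MR² = (1/2)(0.915)(0.524)² = 0.12562 kg·m².
The removed disk has mass m = M·(r/R)² = (0.915)(0.227/0.524)² = 0.17172 kg (same uniform areal density).
Its moment of inertia about the rotation axis (parallel-axis theorem): I_hole = (1/2)mr² + md² = (1/2)(0.17172)(0.227)² + (0.17172)(0.0256)² = 0.0045367 kg·m².
Treating the hole as negative mass, I = I₀ − I_hole = 0.12562 − 0.0045367 = 0.12108 kg·m².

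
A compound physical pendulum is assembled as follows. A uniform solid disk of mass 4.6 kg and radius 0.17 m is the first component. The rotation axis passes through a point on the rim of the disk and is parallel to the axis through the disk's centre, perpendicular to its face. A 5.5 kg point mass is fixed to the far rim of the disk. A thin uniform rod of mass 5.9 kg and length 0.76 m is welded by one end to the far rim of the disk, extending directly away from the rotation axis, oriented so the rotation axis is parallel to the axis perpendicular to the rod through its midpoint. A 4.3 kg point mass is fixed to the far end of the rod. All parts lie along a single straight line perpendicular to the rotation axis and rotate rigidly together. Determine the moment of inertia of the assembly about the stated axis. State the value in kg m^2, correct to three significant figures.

9.38

Solid disk: I_cm = (1/2)MR² = (1/2)(4.6)(0.17)² = 0.06647 kg m^2; centre at d = 0.17 m, so the parallel axis theorem gives I = 0.06647 + (4.6)(0.17)² = 0.19941 kg m^2.
Point mass: I_cm = 0; centre at d = 0.17 + 0.17 = 0.34 m, so the parallel axis theorem gives I = 0 + (5.5)(0.34)² = 0.6358 kg m^2.
Thin rod: I_cm = (1/12)ML² = (1/12)(5.9)(0.76)² = 0.28399 kg m^2; centre at d = 0.17 + 0.17 + 0.38 = 0.72 m, so the parallel axis theorem gives I = 0.28399 + (5.9)(0.72)² = 3.3425 kg m^2.
Point mass: I_cm = 0; centre at d = 0.17 + 0.17 + 0.38 + 0.38 = 1.1 m, so the parallel axis theorem gives I = 0 + (4.3)(1.1)² = 5.203 kg m^2.
Total I = 0.19941 + 0.6358 + 3.3425 + 5.203 = 9.3808 kg m^2.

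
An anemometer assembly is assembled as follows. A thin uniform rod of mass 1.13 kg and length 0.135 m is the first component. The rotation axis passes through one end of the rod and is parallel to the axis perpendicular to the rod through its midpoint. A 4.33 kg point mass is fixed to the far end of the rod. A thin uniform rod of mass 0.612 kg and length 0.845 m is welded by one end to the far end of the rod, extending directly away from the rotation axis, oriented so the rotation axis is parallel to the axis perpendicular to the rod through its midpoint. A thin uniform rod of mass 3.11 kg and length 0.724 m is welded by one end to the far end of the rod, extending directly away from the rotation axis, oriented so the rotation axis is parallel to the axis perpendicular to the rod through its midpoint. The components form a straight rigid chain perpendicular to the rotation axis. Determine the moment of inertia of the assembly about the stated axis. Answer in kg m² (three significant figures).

6.05

Thin rod: I_cm = (1/12)ML² = (1/12)(1.13)(0.135)² = 0.0017162 kg m²; centre at d = 0.0675 m, so the parallel axis theorem gives I = 0.0017162 + (1.13)(0.0675)² = 0.0068648 kg m².
Point mass: I_cm = 0; centre at d = 0.0675 + 0.0675 = 0.135 m, so the parallel axis theorem gives I = 0 + (4.33)(0.135)² = 0.078914 kg m².
Thin rod: I_cm = (1/12)ML² = (1/12)(0.612)(0.845)² = 0.036415 kg m²; centre at d = 0.0675 + 0.0675 + 0.4225 = 0.5575 m, so the parallel axis theorem gives I = 0.036415 + (0.612)(0.5575)² = 0.22663 kg m².
Thin rod: I_cm = (1/12)ML² = (1/12)(3.11)(0.724)² = 0.13585 kg m²; centre at d = 0.0675 + 0.0675 + 0.4225 + 0.4225 + 0.362 = 1.342 m, so the parallel axis theorem gives I = 0.13585 + (3.11)(1.342)² = 5.7368 kg m².
Total I = 0.0068648 + 0.078914 + 0.22663 + 5.7368 = 6.0493 kg m².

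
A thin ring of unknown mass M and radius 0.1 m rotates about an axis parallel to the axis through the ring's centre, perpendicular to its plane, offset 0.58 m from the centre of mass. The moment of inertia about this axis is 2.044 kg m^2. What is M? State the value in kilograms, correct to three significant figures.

I = I_cm + Md² = MR² + Md² = M·[1·(0.1)² + (0.58)²] = M·0.3464.
So M = 2.044 / 0.3464 = 5.9007 kg.

5.90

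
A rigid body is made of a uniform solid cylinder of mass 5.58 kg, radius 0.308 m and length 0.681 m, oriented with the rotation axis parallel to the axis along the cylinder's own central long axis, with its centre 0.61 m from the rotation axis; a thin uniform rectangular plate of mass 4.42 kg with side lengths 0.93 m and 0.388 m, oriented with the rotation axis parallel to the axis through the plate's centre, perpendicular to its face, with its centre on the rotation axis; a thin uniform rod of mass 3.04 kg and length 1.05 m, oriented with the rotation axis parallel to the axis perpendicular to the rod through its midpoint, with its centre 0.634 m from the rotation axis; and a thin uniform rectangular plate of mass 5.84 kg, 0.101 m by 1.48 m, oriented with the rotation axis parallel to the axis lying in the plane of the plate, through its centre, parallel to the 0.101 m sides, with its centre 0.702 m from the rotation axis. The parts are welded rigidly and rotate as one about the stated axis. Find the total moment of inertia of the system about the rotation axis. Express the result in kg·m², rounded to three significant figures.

Solid cylinder: I_cm = (1/2)MR² = (1/2)(5.58)(0.308)² = 0.26467 kg·m²; centre at d = 0.61 m, so I = I_cm + Md² gives I = 0.26467 + (5.58)(0.61)² = 2.341 kg·m².
Rectangular plate: I_cm = (1/12)M(a²+b²) = (1/12)(4.42)[(0.93)² + (0.388)²] = 0.37402 kg·m²; axis through the centre, so I = 0.37402 kg·m².
Thin rod: I_cm = (1/12)ML² = (1/12)(3.04)(1.05)² = 0.2793 kg·m²; centre at d = 0.634 m, so I = I_cm + Md² gives I = 0.2793 + (3.04)(0.634)² = 1.5012 kg·m².
Rectangular plate: I_cm = (1/12)Mb² = (1/12)(5.84)(1.48)² = 1.066 kg·m²; centre at d = 0.702 m, so I = I_cm + Md² gives I = 1.066 + (5.84)(0.702)² = 3.944 kg·m².
Total I = 2.341 + 0.37402 + 1.5012 + 3.944 = 8.1602 kg·m².

8.16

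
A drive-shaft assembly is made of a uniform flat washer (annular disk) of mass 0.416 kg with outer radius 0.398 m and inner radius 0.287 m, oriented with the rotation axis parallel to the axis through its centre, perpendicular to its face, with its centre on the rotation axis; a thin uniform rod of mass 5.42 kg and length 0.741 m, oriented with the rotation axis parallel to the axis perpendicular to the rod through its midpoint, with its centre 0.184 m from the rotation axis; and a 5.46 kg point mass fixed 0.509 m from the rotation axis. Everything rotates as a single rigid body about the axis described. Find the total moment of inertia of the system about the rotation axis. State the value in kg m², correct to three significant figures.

1.90

Annular disk: I_cm = (1/2)M(R²+r²) = (1/2)(0.416)[(0.398)² + (0.287)²] = 0.050081 kg m²; axis through the centre, so I = 0.050081 kg m².
Thin rod: I_cm = (1/12)ML² = (1/12)(5.42)(0.741)² = 0.248 kg m²; centre at d = 0.184 m, so the parallel axis theorem gives I = 0.248 + (5.42)(0.184)² = 0.4315 kg m².
Point mass: I_cm = 0; centre at d = 0.509 m, so the parallel axis theorem gives I = 0 + (5.46)(0.509)² = 1.4146 kg m².
Total I = 0.050081 + 0.4315 + 1.4146 = 1.8962 kg m².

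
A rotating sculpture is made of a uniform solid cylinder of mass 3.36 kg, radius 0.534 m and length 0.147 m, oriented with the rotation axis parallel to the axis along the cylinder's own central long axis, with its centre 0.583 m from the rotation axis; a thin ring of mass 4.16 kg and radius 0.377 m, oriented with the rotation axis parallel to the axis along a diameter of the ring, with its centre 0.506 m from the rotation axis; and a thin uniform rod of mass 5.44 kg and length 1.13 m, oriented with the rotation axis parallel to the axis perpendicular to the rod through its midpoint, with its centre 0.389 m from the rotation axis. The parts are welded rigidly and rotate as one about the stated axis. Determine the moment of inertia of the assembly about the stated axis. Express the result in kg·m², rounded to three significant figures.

4.38

Solid cylinder: I_cm = (1/2)MR² = (1/2)(3.36)(0.534)² = 0.47906 kg·m²; centre at d = 0.583 m, so the parallel axis theorem gives I = 0.47906 + (3.36)(0.583)² = 1.6211 kg·m².
Thin ring: I_cm = (1/2)MR² = (1/2)(4.16)(0.377)² = 0.29563 kg·m²; centre at d = 0.506 m, so the parallel axis theorem gives I = 0.29563 + (4.16)(0.506)² = 1.3607 kg·m².
Thin rod: I_cm = (1/12)ML² = (1/12)(5.44)(1.13)² = 0.57886 kg·m²; centre at d = 0.389 m, so the parallel axis theorem gives I = 0.57886 + (5.44)(0.389)² = 1.402 kg·m².
Total I = 1.6211 + 1.3607 + 1.402 = 4.3839 kg·m².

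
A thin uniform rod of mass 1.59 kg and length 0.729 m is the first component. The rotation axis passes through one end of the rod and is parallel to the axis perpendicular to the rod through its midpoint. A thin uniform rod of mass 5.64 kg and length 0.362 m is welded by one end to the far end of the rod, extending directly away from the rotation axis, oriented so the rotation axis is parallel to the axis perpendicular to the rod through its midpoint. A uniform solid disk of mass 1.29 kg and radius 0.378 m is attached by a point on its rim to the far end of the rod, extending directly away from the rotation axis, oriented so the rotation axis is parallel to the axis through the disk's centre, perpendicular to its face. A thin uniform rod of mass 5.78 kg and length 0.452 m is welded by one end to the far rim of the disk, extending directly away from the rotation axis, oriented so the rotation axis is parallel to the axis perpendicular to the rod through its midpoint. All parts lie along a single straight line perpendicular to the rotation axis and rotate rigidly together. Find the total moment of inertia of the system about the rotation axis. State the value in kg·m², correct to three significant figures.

Thin rod: I_cm = (1/12)ML² = (1/12)(1.59)(0.729)² = 0.070416 kg·m²; centre at d = 0.3645 m, so the parallel axis theorem gives I = 0.070416 + (1.59)(0.3645)² = 0.28166 kg·m².
Thin rod: I_cm = (1/12)ML² = (1/12)(5.64)(0.362)² = 0.061591 kg·m²; centre at d = 0.3645 + 0.3645 + 0.181 = 0.91 m, so the parallel axis theorem gives I = 0.061591 + (5.64)(0.91)² = 4.7321 kg·m².
Solid disk: I_cm = (1/2)MR² = (1/2)(1.29)(0.378)² = 0.09216 kg·m²; centre at d = 0.3645 + 0.3645 + 0.181 + 0.181 + 0.378 = 1.469 m, so the parallel axis theorem gives I = 0.09216 + (1.29)(1.469)² = 2.8759 kg·m².
Thin rod: I_cm = (1/12)ML² = (1/12)(5.78)(0.452)² = 0.098406 kg·m²; centre at d = 0.3645 + 0.3645 + 0.181 + 0.181 + 0.378 + 0.378 + 0.226 = 2.073 m, so the parallel axis theorem gives I = 0.098406 + (5.78)(2.073)² = 24.937 kg·m².
Total I = 0.28166 + 4.7321 + 2.8759 + 24.937 = 32.827 kg·m².

32.8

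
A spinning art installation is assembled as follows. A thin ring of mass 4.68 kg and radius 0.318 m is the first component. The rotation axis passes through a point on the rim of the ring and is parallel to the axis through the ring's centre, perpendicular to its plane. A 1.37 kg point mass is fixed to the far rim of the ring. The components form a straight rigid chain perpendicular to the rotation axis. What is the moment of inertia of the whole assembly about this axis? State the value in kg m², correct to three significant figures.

1.50

Thin ring: I_cm = MR² = (4.68)(0.318)² = 0.47326 kg m²; centre at d = 0.318 m, so I = I_cm + Md² gives I = 0.47326 + (4.68)(0.318)² = 0.94652 kg m².
Point mass: I_cm = 0; centre at d = 0.318 + 0.318 = 0.636 m, so I = I_cm + Md² gives I = 0 + (1.37)(0.636)² = 0.55416 kg m².
Total I = 0.94652 + 0.55416 = 1.5007 kg m².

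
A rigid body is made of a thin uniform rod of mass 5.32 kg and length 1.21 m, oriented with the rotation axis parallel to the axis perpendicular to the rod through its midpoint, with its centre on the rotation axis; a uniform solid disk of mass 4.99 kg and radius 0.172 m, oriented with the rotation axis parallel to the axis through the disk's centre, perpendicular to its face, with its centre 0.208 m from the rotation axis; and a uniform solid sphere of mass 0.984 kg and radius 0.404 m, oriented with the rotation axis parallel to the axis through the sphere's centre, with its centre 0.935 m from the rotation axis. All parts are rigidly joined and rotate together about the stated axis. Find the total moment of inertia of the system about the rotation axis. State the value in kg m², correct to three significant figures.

Thin rod: I_cm = (1/12)ML² = (1/12)(5.32)(1.21)² = 0.64908 kg m²; axis through the centre, so I = 0.64908 kg m².
Solid disk: I_cm = (1/2)MR² = (1/2)(4.99)(0.172)² = 0.073812 kg m²; centre at d = 0.208 m, so I = I_cm + Md² gives I = 0.073812 + (4.99)(0.208)² = 0.2897 kg m².
Solid sphere: I_cm = (2/5)MR² = (2/5)(0.984)(0.404)² = 0.064242 kg m²; centre at d = 0.935 m, so I = I_cm + Md² gives I = 0.064242 + (0.984)(0.935)² = 0.92448 kg m².
Total I = 0.64908 + 0.2897 + 0.92448 = 1.8633 kg m².

1.86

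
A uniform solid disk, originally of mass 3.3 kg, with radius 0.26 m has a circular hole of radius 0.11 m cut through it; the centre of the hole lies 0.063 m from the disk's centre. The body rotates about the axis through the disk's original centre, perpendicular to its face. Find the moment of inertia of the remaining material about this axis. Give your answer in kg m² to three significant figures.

Unpierced body about its centre: I₀ = (1/2)MR² = (1/2)(3.3)(0.26)² = 0.11154 kg m².
The removed disk has mass m = M·(r/R)² = (3.3)(0.11/0.26)² = 0.59068 kg (same uniform areal density).
Its moment of inertia about the rotation axis (parallel-axis theorem): I_hole = (1/2)mr² + md² = (1/2)(0.59068)(0.11)² + (0.59068)(0.063)² = 0.005918 kg m².
Treating the hole as negative mass, I = I₀ − I_hole = 0.11154 − 0.005918 = 0.10562 kg m².

0.106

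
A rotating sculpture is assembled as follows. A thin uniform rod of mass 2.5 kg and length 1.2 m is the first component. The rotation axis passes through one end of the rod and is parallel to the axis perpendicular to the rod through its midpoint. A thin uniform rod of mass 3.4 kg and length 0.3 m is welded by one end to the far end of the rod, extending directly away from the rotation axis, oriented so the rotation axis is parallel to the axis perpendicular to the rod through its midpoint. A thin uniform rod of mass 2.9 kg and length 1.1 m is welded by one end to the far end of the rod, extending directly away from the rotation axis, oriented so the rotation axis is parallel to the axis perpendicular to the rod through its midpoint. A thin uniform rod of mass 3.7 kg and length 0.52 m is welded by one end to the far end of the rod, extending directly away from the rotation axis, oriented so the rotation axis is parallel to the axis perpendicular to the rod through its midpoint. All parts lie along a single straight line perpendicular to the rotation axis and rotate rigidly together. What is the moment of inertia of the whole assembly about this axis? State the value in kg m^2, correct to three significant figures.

50.2

Thin rod: I_cm = (1/12)ML² = (1/12)(2.5)(1.2)² = 0.3 kg m^2; centre at d = 0.6 m, so I = I_cm + Md² gives I = 0.3 + (2.5)(0.6)² = 1.2 kg m^2.
Thin rod: I_cm = (1/12)ML² = (1/12)(3.4)(0.3)² = 0.0255 kg m^2; centre at d = 0.6 + 0.6 + 0.15 = 1.35 m, so I = I_cm + Md² gives I = 0.0255 + (3.4)(1.35)² = 6.222 kg m^2.
Thin rod: I_cm = (1/12)ML² = (1/12)(2.9)(1.1)² = 0.29242 kg m^2; centre at d = 0.6 + 0.6 + 0.15 + 0.15 + 0.55 = 2.05 m, so I = I_cm + Md² gives I = 0.29242 + (2.9)(2.05)² = 12.48 kg m^2.
Thin rod: I_cm = (1/12)ML² = (1/12)(3.7)(0.52)² = 0.083373 kg m^2; centre at d = 0.6 + 0.6 + 0.15 + 0.15 + 0.55 + 0.55 + 0.26 = 2.86 m, so I = I_cm + Md² gives I = 0.083373 + (3.7)(2.86)² = 30.348 kg m^2.
Total I = 1.2 + 6.222 + 12.48 + 30.348 = 50.25 kg m^2.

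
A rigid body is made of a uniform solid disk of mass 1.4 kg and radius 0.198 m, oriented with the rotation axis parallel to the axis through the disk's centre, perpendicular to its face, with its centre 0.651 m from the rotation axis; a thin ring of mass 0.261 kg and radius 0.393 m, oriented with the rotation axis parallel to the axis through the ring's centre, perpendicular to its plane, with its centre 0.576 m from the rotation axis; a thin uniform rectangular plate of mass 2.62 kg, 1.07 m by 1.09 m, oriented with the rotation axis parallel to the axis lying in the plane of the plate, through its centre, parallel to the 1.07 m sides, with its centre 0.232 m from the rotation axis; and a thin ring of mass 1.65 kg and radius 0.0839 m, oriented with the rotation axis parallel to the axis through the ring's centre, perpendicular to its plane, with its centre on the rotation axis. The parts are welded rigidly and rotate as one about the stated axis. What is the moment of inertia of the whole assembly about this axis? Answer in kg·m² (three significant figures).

Solid disk: I_cm = (1/2)MR² = (1/2)(1.4)(0.198)² = 0.027443 kg·m²; centre at d = 0.651 m, so the parallel axis theorem gives I = 0.027443 + (1.4)(0.651)² = 0.62076 kg·m².
Thin ring: I_cm = MR² = (0.261)(0.393)² = 0.040311 kg·m²; centre at d = 0.576 m, so the parallel axis theorem gives I = 0.040311 + (0.261)(0.576)² = 0.1269 kg·m².
Rectangular plate: I_cm = (1/12)Mb² = (1/12)(2.62)(1.09)² = 0.2594 kg·m²; centre at d = 0.232 m, so the parallel axis theorem gives I = 0.2594 + (2.62)(0.232)² = 0.40042 kg·m².
Thin ring: I_cm = MR² = (1.65)(0.0839)² = 0.011615 kg·m²; axis through the centre, so I = 0.011615 kg·m².
Total I = 0.62076 + 0.1269 + 0.40042 + 0.011615 = 1.1597 kg·m².

1.16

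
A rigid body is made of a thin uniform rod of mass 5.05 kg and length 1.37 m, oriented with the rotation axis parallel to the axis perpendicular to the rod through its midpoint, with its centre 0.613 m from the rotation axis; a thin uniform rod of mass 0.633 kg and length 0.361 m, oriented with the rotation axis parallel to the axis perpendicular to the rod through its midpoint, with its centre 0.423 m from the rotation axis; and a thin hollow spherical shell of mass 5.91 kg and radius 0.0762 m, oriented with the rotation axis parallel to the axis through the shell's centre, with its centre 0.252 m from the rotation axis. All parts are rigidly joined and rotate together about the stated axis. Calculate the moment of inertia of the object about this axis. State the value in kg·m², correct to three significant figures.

3.21

Thin rod: I_cm = (1/12)ML² = (1/12)(5.05)(1.37)² = 0.78986 kg·m²; centre at d = 0.613 m, so I = I_cm + Md² gives I = 0.78986 + (5.05)(0.613)² = 2.6875 kg·m².
Thin rod: I_cm = (1/12)ML² = (1/12)(0.633)(0.361)² = 0.0068744 kg·m²; centre at d = 0.423 m, so I = I_cm + Md² gives I = 0.0068744 + (0.633)(0.423)² = 0.12014 kg·m².
Spherical shell: I_cm = (2/3)MR² = (2/3)(5.91)(0.0762)² = 0.022877 kg·m²; centre at d = 0.252 m, so I = I_cm + Md² gives I = 0.022877 + (5.91)(0.252)² = 0.39819 kg·m².
Total I = 2.6875 + 0.12014 + 0.39819 = 3.2058 kg·m².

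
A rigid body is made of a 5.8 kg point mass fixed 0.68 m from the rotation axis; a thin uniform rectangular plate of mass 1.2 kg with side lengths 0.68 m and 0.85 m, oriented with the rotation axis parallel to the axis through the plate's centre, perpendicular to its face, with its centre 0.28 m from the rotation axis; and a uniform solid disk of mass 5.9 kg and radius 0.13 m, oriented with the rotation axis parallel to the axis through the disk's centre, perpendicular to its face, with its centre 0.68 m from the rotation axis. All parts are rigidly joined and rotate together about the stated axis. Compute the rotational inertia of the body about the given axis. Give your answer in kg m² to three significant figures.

5.67

Point mass: I_cm = 0; centre at d = 0.68 m, so I = I_cm + Md² gives I = 0 + (5.8)(0.68)² = 2.6819 kg m².
Rectangular plate: I_cm = (1/12)M(a²+b²) = (1/12)(1.2)[(0.68)² + (0.85)²] = 0.11849 kg m²; centre at d = 0.28 m, so I = I_cm + Md² gives I = 0.11849 + (1.2)(0.28)² = 0.21257 kg m².
Solid disk: I_cm = (1/2)MR² = (1/2)(5.9)(0.13)² = 0.049855 kg m²; centre at d = 0.68 m, so I = I_cm + Md² gives I = 0.049855 + (5.9)(0.68)² = 2.778 kg m².
Total I = 2.6819 + 0.21257 + 2.778 = 5.6725 kg m².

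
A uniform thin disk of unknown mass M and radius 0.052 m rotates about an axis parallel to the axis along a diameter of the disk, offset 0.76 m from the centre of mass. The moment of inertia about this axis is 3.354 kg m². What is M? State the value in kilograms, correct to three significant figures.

5.80

I = I_cm + Md² = (1/4)MR² + Md² = M·[0.25·(0.052)² + (0.76)²] = M·0.57828.
So M = 3.354 / 0.57828 = 5.8 kg.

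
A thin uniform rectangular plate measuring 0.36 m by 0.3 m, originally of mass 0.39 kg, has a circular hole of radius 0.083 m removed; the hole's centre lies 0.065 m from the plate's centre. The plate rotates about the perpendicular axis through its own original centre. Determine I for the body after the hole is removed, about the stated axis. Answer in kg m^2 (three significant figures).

Unpierced body about its centre: I₀ = (1/12)M(a²+b²) = (1/12)(0.39)[(0.36)² + (0.3)²] = 0.007137 kg m^2.
The removed disk has mass m = M·πr²/(ab) = (0.39)·π(0.083)²/(0.36·0.3) = 0.078153 kg (same uniform areal density).
Its moment of inertia about the rotation axis (parallel-axis theorem): I_hole = (1/2)mr² + md² = (1/2)(0.078153)(0.083)² + (0.078153)(0.065)² = 0.0005994 kg m^2.
Treating the hole as negative mass, I = I₀ − I_hole = 0.007137 − 0.0005994 = 0.0065376 kg m^2.

0.00654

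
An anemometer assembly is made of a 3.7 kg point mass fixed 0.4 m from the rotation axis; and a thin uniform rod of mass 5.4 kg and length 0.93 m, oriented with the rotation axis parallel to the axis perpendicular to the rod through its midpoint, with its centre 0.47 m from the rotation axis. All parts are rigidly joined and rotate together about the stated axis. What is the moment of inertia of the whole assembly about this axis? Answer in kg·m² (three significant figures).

Point mass: I_cm = 0; centre at d = 0.4 m, so the parallel axis theorem gives I = 0 + (3.7)(0.4)² = 0.592 kg·m².
Thin rod: I_cm = (1/12)ML² = (1/12)(5.4)(0.93)² = 0.38921 kg·m²; centre at d = 0.47 m, so the parallel axis theorem gives I = 0.38921 + (5.4)(0.47)² = 1.5821 kg·m².
Total I = 0.592 + 1.5821 = 2.1741 kg·m².

2.17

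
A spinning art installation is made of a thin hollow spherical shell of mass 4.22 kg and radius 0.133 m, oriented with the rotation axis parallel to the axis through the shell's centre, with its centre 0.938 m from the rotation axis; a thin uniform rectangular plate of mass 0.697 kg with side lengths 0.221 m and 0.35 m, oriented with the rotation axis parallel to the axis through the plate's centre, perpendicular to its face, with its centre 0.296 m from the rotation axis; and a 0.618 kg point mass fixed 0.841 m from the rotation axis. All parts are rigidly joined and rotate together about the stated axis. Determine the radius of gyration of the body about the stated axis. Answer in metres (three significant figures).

0.878

Spherical shell: I_cm = (2/3)MR² = (2/3)(4.22)(0.133)² = 0.049765 kg m^2; centre at d = 0.938 m, so the parallel axis theorem gives I = 0.049765 + (4.22)(0.938)² = 3.7627 kg m^2.
Rectangular plate: I_cm = (1/12)M(a²+b²) = (1/12)(0.697)[(0.221)² + (0.35)²] = 0.0099521 kg m^2; centre at d = 0.296 m, so the parallel axis theorem gives I = 0.0099521 + (0.697)(0.296)² = 0.07102 kg m^2.
Point mass: I_cm = 0; centre at d = 0.841 m, so the parallel axis theorem gives I = 0 + (0.618)(0.841)² = 0.4371 kg m^2.
Total I = 4.2708 kg m^2; total mass M = 5.535 kg.
k = √(I/M) = √(4.2708/5.535) = 0.87841 m.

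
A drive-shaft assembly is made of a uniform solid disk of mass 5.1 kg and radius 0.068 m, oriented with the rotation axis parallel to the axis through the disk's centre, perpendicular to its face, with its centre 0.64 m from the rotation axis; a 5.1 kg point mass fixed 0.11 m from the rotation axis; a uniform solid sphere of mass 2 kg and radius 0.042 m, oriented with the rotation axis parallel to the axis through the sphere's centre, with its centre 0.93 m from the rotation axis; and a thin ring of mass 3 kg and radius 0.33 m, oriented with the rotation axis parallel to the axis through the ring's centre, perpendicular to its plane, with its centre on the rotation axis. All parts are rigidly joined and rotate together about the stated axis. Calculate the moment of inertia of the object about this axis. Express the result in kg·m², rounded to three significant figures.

4.22

Solid disk: I_cm = (1/2)MR² = (1/2)(5.1)(0.068)² = 0.011791 kg·m²; centre at d = 0.64 m, so I = I_cm + Md² gives I = 0.011791 + (5.1)(0.64)² = 2.1008 kg·m².
Point mass: I_cm = 0; centre at d = 0.11 m, so I = I_cm + Md² gives I = 0 + (5.1)(0.11)² = 0.06171 kg·m².
Solid sphere: I_cm = (2/5)MR² = (2/5)(2)(0.042)² = 0.0014112 kg·m²; centre at d = 0.93 m, so I = I_cm + Md² gives I = 0.0014112 + (2)(0.93)² = 1.7312 kg·m².
Thin ring: I_cm = MR² = (3)(0.33)² = 0.3267 kg·m²; axis through the centre, so I = 0.3267 kg·m².
Total I = 2.1008 + 0.06171 + 1.7312 + 0.3267 = 4.2204 kg·m².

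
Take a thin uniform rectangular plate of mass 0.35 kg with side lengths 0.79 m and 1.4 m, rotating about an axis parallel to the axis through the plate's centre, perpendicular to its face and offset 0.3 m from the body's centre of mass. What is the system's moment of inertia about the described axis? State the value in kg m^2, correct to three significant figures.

0.107

I_cm = (1/12)M(a²+b²) = (1/12)(0.35)[(0.79)² + (1.4)²] = 0.07537 kg m^2; centre at d = 0.3 m, so I = I_cm + Md² gives I = 0.07537 + (0.35)(0.3)² = 0.10687 kg m^2.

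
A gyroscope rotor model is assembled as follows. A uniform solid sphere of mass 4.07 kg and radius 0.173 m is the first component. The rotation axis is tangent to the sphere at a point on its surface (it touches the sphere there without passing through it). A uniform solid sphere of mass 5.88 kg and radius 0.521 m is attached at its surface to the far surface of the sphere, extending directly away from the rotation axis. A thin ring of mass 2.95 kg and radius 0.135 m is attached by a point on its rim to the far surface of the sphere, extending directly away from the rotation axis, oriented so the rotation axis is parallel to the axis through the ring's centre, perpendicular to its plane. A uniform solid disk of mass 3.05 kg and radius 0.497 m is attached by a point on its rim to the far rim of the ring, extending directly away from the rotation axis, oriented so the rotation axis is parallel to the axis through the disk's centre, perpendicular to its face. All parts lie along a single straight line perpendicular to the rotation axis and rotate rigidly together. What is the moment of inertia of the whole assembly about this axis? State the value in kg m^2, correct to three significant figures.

26.7

Solid sphere: I_cm = (2/5)MR² = (2/5)(4.07)(0.173)² = 0.048724 kg m^2; centre at d = 0.173 m, so the parallel axis theorem gives I = 0.048724 + (4.07)(0.173)² = 0.17054 kg m^2.
Solid sphere: I_cm = (2/5)MR² = (2/5)(5.88)(0.521)² = 0.63843 kg m^2; centre at d = 0.173 + 0.173 + 0.521 = 0.867 m, so the parallel axis theorem gives I = 0.63843 + (5.88)(0.867)² = 5.0584 kg m^2.
Thin ring: I_cm = MR² = (2.95)(0.135)² = 0.053764 kg m^2; centre at d = 0.173 + 0.173 + 0.521 + 0.521 + 0.135 = 1.523 m, so the parallel axis theorem gives I = 0.053764 + (2.95)(1.523)² = 6.8964 kg m^2.
Solid disk: I_cm = (1/2)MR² = (1/2)(3.05)(0.497)² = 0.37669 kg m^2; centre at d = 0.173 + 0.173 + 0.521 + 0.521 + 0.135 + 0.135 + 0.497 = 2.155 m, so the parallel axis theorem gives I = 0.37669 + (3.05)(2.155)² = 14.541 kg m^2.
Total I = 0.17054 + 5.0584 + 6.8964 + 14.541 = 26.666 kg m^2.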